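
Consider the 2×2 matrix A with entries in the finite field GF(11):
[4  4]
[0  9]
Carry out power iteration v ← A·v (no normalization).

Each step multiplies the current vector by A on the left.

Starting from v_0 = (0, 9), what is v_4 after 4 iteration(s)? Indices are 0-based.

v_4 = (10, 1)

v_0 = (0, 9).
v_1 = A·v_0 = (3, 4).
v_2 = A·v_1 = (6, 3).
v_3 = A·v_2 = (3, 5).
v_4 = A·v_3 = (10, 1).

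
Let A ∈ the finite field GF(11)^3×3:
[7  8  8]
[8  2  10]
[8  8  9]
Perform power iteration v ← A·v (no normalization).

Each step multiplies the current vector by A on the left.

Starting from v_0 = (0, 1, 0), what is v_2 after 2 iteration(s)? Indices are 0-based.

v_2 = (4, 5, 9)

v_0 = (0, 1, 0).
v_1 = A·v_0 = (8, 2, 8).
v_2 = A·v_1 = (4, 5, 9).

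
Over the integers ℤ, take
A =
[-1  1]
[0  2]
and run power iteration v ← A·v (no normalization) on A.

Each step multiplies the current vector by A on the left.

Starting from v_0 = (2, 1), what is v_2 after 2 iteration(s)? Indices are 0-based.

v_0 = (2, 1).
v_1 = A·v_0 = (-1, 2).
v_2 = A·v_1 = (3, 4).

v_2 = (3, 4)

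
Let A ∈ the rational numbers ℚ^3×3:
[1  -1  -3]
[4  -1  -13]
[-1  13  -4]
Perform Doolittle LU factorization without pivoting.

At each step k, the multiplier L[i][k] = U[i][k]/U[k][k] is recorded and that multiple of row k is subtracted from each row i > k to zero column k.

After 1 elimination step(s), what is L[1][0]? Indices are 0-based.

L[1][0] = 4

Step 1: pivot at (0,0) is 1.
  row1 ← row1 − (4)·row0  ⇒  L[1][0]=4, U row1=(0, 3, -1)
  row2 ← row2 − (-1)·row0  ⇒  L[2][0]=-1, U row2=(0, 12, -7)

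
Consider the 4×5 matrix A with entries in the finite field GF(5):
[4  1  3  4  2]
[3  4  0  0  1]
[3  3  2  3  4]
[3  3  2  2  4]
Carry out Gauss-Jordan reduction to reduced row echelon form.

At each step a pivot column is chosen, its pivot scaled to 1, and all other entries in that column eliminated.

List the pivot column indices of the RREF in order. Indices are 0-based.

pivot(0,0)=4: scale R0 → (1, 4, 2, 1, 3)
  clear (1,0): R1 −= (3)R0 → (0, 2, 4, 2, 2)
  clear (2,0): R2 −= (3)R0 → (0, 1, 1, 0, 0)
  clear (3,0): R3 −= (3)R0 → (0, 1, 1, 4, 0)
pivot(1,1)=2: scale R1 → (0, 1, 2, 1, 1)
  clear (0,1): R0 −= (4)R1 → (1, 0, 4, 2, 4)
  clear (2,1): R2 −= (1)R1 → (0, 0, 4, 4, 4)
  clear (3,1): R3 −= (1)R1 → (0, 0, 4, 3, 4)
pivot(2,2)=4: scale R2 → (0, 0, 1, 1, 1)
  clear (0,2): R0 −= (4)R2 → (1, 0, 0, 3, 0)
  clear (1,2): R1 −= (2)R2 → (0, 1, 0, 4, 4)
  clear (3,2): R3 −= (4)R2 → (0, 0, 0, 4, 0)
pivot(3,3)=4: scale R3 → (0, 0, 0, 1, 0)
  clear (0,3): R0 −= (3)R3 → (1, 0, 0, 0, 0)
  clear (1,3): R1 −= (4)R3 → (0, 1, 0, 0, 4)
  clear (2,3): R2 −= (1)R3 → (0, 0, 1, 0, 1)

pivot columns: 0, 1, 2, 3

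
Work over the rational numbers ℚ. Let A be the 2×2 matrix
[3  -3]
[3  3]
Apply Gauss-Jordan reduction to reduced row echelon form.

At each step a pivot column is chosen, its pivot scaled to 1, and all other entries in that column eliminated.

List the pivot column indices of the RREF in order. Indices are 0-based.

[1] R0 /= 3  ⇒  (1, -1)
     R1 -= 3·R0  ⇒  (0, 6)
[2] R1 /= 6  ⇒  (0, 1)
     R0 -= -1·R1  ⇒  (1, 0)

pivot columns: 0, 1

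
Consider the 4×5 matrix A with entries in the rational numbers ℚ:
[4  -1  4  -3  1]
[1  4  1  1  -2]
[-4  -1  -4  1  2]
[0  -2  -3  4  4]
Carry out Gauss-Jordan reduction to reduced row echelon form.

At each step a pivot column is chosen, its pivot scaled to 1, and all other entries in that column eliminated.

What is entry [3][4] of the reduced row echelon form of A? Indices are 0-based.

M[3][4] = -33/20

[1] R0 /= 4  ⇒  (1, -1/4, 1, -3/4, 1/4)
     R1 -= 1·R0  ⇒  (0, 17/4, 0, 7/4, -9/4)
     R2 -= -4·R0  ⇒  (0, -2, 0, -2, 3)
[2] R1 /= 17/4  ⇒  (0, 1, 0, 7/17, -9/17)
     R0 -= -1/4·R1  ⇒  (1, 0, 1, -11/17, 2/17)
     R2 -= -2·R1  ⇒  (0, 0, 0, -20/17, 33/17)
     R3 -= -2·R1  ⇒  (0, 0, -3, 82/17, 50/17)
[3] R2 <-> R3
[3] R2 /= -3  ⇒  (0, 0, 1, -82/51, -50/51)
     R0 -= 1·R2  ⇒  (1, 0, 0, 49/51, 56/51)
[4] R3 /= -20/17  ⇒  (0, 0, 0, 1, -33/20)
     R0 -= 49/51·R3  ⇒  (1, 0, 0, 0, 161/60)
     R1 -= 7/17·R3  ⇒  (0, 1, 0, 0, 3/20)
     R2 -= -82/51·R3  ⇒  (0, 0, 1, 0, -109/30)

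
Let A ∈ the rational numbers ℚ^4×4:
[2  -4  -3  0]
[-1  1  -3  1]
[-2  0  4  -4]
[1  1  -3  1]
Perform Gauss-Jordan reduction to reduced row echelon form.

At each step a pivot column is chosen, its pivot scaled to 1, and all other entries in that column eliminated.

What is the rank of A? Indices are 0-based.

rank = 4

pivot(0,0)=2: scale R0 → (1, -2, -3/2, 0)
  clear (1,0): R1 −= (-1)R0 → (0, -1, -9/2, 1)
  clear (2,0): R2 −= (-2)R0 → (0, -4, 1, -4)
  clear (3,0): R3 −= (1)R0 → (0, 3, -3/2, 1)
pivot(1,1)=-1: scale R1 → (0, 1, 9/2, -1)
  clear (0,1): R0 −= (-2)R1 → (1, 0, 15/2, -2)
  clear (2,1): R2 −= (-4)R1 → (0, 0, 19, -8)
  clear (3,1): R3 −= (3)R1 → (0, 0, -15, 4)
pivot(2,2)=19: scale R2 → (0, 0, 1, -8/19)
  clear (0,2): R0 −= (15/2)R2 → (1, 0, 0, 22/19)
  clear (1,2): R1 −= (9/2)R2 → (0, 1, 0, 17/19)
  clear (3,2): R3 −= (-15)R2 → (0, 0, 0, -44/19)
pivot(3,3)=-44/19: scale R3 → (0, 0, 0, 1)
  clear (0,3): R0 −= (22/19)R3 → (1, 0, 0, 0)
  clear (1,3): R1 −= (17/19)R3 → (0, 1, 0, 0)
  clear (2,3): R2 −= (-8/19)R3 → (0, 0, 1, 0)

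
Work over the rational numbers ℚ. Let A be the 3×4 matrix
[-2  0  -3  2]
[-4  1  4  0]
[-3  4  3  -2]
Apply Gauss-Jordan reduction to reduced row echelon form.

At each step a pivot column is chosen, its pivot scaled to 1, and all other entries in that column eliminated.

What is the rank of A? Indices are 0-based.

rank = 3

[1] R0 /= -2  ⇒  (1, 0, 3/2, -1)
     R1 -= -4·R0  ⇒  (0, 1, 10, -4)
     R2 -= -3·R0  ⇒  (0, 4, 15/2, -5)
[2] R1 /= 1  ⇒  (0, 1, 10, -4)
     R2 -= 4·R1  ⇒  (0, 0, -65/2, 11)
[3] R2 /= -65/2  ⇒  (0, 0, 1, -22/65)
     R0 -= 3/2·R2  ⇒  (1, 0, 0, -32/65)
     R1 -= 10·R2  ⇒  (0, 1, 0, -8/13)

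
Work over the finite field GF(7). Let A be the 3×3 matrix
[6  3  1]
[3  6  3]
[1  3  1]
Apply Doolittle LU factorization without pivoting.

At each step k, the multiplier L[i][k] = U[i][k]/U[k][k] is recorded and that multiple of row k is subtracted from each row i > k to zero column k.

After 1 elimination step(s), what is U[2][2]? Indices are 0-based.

U[2][2] = 2

[col 0] pivot 6
  R1 -= 4*R0 → (0, 1, 6)  (L[1][0] := 4)
  R2 -= 6*R0 → (0, 6, 2)  (L[2][0] := 6)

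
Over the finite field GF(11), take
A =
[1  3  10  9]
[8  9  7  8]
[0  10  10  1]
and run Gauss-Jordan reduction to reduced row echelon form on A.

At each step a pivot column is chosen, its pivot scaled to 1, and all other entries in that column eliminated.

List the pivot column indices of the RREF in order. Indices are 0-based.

pivot columns: 0, 1, 2

pivot(0,0)=1: scale R0 → (1, 3, 10, 9)
  clear (1,0): R1 −= (8)R0 → (0, 7, 4, 2)
pivot(1,1)=7: scale R1 → (0, 1, 10, 5)
  clear (0,1): R0 −= (3)R1 → (1, 0, 2, 5)
  clear (2,1): R2 −= (10)R1 → (0, 0, 9, 6)
pivot(2,2)=9: scale R2 → (0, 0, 1, 8)
  clear (0,2): R0 −= (2)R2 → (1, 0, 0, 0)
  clear (1,2): R1 −= (10)R2 → (0, 1, 0, 2)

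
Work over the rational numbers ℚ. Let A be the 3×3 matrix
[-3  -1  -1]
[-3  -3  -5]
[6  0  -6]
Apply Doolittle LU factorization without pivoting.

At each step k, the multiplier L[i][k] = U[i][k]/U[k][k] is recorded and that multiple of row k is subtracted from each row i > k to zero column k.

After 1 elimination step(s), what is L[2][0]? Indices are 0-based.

L[2][0] = -2

Step 1: pivot at (0,0) is -3.
  row1 ← row1 − (1)·row0  ⇒  L[1][0]=1, U row1=(0, -2, -4)
  row2 ← row2 − (-2)·row0  ⇒  L[2][0]=-2, U row2=(0, -2, -8)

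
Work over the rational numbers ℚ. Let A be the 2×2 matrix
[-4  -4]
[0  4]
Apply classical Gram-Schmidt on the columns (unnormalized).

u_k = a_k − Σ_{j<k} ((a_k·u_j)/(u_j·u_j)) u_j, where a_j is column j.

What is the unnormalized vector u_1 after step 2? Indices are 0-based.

Step 1: u_0 = a_0 = (-4, 0).
Step 2: u_1 = a_1 − (1)·u_0 = (0, 4).

u_1 = (0, 4)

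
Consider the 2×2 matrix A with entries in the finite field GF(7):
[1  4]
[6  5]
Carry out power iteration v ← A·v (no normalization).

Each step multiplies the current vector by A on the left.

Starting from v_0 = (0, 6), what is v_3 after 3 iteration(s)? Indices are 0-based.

v_0 = (0, 6).
v_1 = A·v_0 = (3, 2).
v_2 = A·v_1 = (4, 0).
v_3 = A·v_2 = (4, 3).

v_3 = (4, 3)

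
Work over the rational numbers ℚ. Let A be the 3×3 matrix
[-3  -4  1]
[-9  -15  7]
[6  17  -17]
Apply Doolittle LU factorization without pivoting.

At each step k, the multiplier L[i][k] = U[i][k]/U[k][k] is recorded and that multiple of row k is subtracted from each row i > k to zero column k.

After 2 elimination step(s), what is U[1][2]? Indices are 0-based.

U[1][2] = 4

[col 0] pivot -3
  R1 -= 3*R0 → (0, -3, 4)  (L[1][0] := 3)
  R2 -= -2*R0 → (0, 9, -15)  (L[2][0] := -2)
[col 1] pivot -3
  R2 -= -3*R1 → (0, 0, -3)  (L[2][1] := -3)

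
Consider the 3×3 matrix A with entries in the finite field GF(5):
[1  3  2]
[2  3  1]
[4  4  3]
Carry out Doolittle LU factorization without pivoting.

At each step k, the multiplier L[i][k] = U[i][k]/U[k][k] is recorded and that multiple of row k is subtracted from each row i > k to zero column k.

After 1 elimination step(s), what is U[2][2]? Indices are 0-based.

U[2][2] = 0

k=0: U[0][0]=1
  eliminate (1,0): mult=2, new row 1: (0, 2, 2); set L[1][0]=2
  eliminate (2,0): mult=4, new row 2: (0, 2, 0); set L[2][0]=4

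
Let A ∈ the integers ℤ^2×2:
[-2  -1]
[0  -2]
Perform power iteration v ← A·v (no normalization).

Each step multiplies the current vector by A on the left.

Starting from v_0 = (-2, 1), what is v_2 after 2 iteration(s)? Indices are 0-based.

v_0 = (-2, 1).
v_1 = A·v_0 = (3, -2).
v_2 = A·v_1 = (-4, 4).

v_2 = (-4, 4)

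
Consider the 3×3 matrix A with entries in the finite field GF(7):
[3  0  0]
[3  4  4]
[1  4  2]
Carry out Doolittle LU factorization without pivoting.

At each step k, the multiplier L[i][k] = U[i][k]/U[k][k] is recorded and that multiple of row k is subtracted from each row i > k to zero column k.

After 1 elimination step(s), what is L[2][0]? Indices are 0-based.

[col 0] pivot 3
  R1 -= 1*R0 → (0, 4, 4)  (L[1][0] := 1)
  R2 -= 5*R0 → (0, 4, 2)  (L[2][0] := 5)

L[2][0] = 5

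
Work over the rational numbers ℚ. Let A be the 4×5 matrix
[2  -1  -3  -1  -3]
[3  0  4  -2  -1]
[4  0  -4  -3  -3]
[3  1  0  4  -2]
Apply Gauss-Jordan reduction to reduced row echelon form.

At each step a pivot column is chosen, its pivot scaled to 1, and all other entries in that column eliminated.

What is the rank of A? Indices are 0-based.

rank = 4

step 1: normalize row 0 (÷2) = (1, -1/2, -3/2, -1/2, -3/2)
  row 1: subtract 3×row0 = (0, 3/2, 17/2, -1/2, 7/2)
  row 2: subtract 4×row0 = (0, 2, 2, -1, 3)
  row 3: subtract 3×row0 = (0, 5/2, 9/2, 11/2, 5/2)
step 2: normalize row 1 (÷3/2) = (0, 1, 17/3, -1/3, 7/3)
  row 0: subtract -1/2×row1 = (1, 0, 4/3, -2/3, -1/3)
  row 2: subtract 2×row1 = (0, 0, -28/3, -1/3, -5/3)
  row 3: subtract 5/2×row1 = (0, 0, -29/3, 19/3, -10/3)
step 3: normalize row 2 (÷-28/3) = (0, 0, 1, 1/28, 5/28)
  row 0: subtract 4/3×row2 = (1, 0, 0, -5/7, -4/7)
  row 1: subtract 17/3×row2 = (0, 1, 0, -15/28, 37/28)
  row 3: subtract -29/3×row2 = (0, 0, 0, 187/28, -45/28)
step 4: normalize row 3 (÷187/28) = (0, 0, 0, 1, -45/187)
  row 0: subtract -5/7×row3 = (1, 0, 0, 0, -139/187)
  row 1: subtract -15/28×row3 = (0, 1, 0, 0, 223/187)
  row 2: subtract 1/28×row3 = (0, 0, 1, 0, 35/187)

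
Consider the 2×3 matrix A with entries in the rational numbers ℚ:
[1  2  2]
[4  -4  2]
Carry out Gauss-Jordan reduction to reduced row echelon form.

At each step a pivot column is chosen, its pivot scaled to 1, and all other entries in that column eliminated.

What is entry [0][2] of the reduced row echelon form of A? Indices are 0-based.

step 1: normalize row 0 (÷1) = (1, 2, 2)
  row 1: subtract 4×row0 = (0, -12, -6)
step 2: normalize row 1 (÷-12) = (0, 1, 1/2)
  row 0: subtract 2×row1 = (1, 0, 1)

M[0][2] = 1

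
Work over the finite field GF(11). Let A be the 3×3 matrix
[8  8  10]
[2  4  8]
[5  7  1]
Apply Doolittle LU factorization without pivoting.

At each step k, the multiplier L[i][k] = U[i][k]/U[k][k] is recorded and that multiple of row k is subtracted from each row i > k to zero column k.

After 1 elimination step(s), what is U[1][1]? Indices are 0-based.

[col 0] pivot 8
  R1 -= 3*R0 → (0, 2, 0)  (L[1][0] := 3)
  R2 -= 2*R0 → (0, 2, 3)  (L[2][0] := 2)

U[1][1] = 2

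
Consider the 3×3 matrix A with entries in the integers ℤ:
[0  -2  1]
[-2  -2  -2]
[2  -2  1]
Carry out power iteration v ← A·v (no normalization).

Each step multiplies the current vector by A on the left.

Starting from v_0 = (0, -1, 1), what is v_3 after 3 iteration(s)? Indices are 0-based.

v_0 = (0, -1, 1).
v_1 = A·v_0 = (3, 0, 3).
v_2 = A·v_1 = (3, -12, 9).
v_3 = A·v_2 = (33, 0, 39).

v_3 = (33, 0, 39)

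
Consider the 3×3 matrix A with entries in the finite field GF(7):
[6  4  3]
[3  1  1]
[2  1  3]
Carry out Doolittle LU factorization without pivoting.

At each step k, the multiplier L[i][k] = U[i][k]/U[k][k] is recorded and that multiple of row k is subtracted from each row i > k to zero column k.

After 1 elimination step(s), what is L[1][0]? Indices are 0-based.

L[1][0] = 4

Step 1: pivot at (0,0) is 6.
  row1 ← row1 − (4)·row0  ⇒  L[1][0]=4, U row1=(0, 6, 3)
  row2 ← row2 − (5)·row0  ⇒  L[2][0]=5, U row2=(0, 2, 2)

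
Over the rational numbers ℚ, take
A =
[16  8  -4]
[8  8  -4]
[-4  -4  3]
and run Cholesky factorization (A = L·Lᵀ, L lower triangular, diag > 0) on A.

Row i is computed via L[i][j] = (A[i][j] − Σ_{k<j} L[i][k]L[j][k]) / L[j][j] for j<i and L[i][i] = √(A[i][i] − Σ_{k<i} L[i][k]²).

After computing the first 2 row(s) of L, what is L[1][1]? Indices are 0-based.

Step 1: L[0][0] = √(16) = 4.
  L[1][0] = (8) / L[0][0] = 2.
Step 2: L[1][1] = √(4) = 2.

L[1][1] = 2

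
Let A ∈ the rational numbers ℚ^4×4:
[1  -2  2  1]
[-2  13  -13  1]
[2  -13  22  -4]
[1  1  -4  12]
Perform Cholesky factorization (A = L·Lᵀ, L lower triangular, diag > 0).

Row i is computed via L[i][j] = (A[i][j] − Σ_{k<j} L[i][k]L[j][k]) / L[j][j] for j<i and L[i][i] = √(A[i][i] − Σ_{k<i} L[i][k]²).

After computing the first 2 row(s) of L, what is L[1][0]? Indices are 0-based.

L[1][0] = -2

Step 1: L[0][0] = √(1) = 1.
  L[1][0] = (-2) / L[0][0] = -2.
Step 2: L[1][1] = √(9) = 3.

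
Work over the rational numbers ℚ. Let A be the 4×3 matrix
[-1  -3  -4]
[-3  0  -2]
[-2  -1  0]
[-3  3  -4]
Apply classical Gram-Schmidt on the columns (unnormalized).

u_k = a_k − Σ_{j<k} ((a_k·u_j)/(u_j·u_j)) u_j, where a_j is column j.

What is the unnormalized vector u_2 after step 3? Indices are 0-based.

u_2 = (-1002/421, 412/421, 924/421, -694/421)

Step 1: u_0 = a_0 = (-1, -3, -2, -3).
Step 2: u_1 = a_1 − (-4/23)·u_0 = (-73/23, -12/23, -31/23, 57/23).
Step 3: u_2 = a_2 − (22/23)·u_0 − (88/421)·u_1 = (-1002/421, 412/421, 924/421, -694/421).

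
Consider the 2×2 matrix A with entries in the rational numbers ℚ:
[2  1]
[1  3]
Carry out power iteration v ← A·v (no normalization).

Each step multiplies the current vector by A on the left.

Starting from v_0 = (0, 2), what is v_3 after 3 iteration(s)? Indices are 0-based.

v_0 = (0, 2).
v_1 = A·v_0 = (2, 6).
v_2 = A·v_1 = (10, 20).
v_3 = A·v_2 = (40, 70).

v_3 = (40, 70)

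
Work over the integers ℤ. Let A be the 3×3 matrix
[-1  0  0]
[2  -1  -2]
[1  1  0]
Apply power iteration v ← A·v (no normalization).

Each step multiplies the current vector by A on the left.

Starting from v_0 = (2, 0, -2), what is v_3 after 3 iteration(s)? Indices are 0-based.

v_3 = (-2, 8, -14)

v_0 = (2, 0, -2).
v_1 = A·v_0 = (-2, 8, 2).
v_2 = A·v_1 = (2, -16, 6).
v_3 = A·v_2 = (-2, 8, -14).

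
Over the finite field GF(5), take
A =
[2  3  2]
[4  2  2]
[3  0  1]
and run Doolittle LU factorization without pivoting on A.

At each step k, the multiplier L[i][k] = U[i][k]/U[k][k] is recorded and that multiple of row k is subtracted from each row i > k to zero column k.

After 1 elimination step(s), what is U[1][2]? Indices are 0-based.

U[1][2] = 3

k=0: U[0][0]=2
  eliminate (1,0): mult=2, new row 1: (0, 1, 3); set L[1][0]=2
  eliminate (2,0): mult=4, new row 2: (0, 3, 3); set L[2][0]=4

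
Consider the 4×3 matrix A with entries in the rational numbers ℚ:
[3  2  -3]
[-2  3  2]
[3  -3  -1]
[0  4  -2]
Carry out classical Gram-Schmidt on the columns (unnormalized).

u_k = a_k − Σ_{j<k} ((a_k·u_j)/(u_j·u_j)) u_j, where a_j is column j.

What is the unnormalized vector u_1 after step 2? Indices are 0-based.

Step 1: u_0 = a_0 = (3, -2, 3, 0).
Step 2: u_1 = a_1 − (-9/22)·u_0 = (71/22, 24/11, -39/22, 4).

u_1 = (71/22, 24/11, -39/22, 4)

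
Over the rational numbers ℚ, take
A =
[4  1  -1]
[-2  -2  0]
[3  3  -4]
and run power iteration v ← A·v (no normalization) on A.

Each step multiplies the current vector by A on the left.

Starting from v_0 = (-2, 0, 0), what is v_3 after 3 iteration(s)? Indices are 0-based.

v_3 = (-92, 28, -90)

v_0 = (-2, 0, 0).
v_1 = A·v_0 = (-8, 4, -6).
v_2 = A·v_1 = (-22, 8, 12).
v_3 = A·v_2 = (-92, 28, -90).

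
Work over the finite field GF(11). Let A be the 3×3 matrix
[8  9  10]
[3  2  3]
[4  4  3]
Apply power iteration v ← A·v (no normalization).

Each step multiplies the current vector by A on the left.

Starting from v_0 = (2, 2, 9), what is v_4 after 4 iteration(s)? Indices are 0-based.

v_0 = (2, 2, 9).
v_1 = A·v_0 = (3, 4, 10).
v_2 = A·v_1 = (6, 3, 3).
v_3 = A·v_2 = (6, 0, 1).
v_4 = A·v_3 = (3, 10, 5).

v_4 = (3, 10, 5)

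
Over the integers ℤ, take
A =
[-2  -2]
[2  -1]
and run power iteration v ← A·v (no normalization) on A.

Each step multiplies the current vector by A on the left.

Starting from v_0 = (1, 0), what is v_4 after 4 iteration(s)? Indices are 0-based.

v_0 = (1, 0).
v_1 = A·v_0 = (-2, 2).
v_2 = A·v_1 = (0, -6).
v_3 = A·v_2 = (12, 6).
v_4 = A·v_3 = (-36, 18).

v_4 = (-36, 18)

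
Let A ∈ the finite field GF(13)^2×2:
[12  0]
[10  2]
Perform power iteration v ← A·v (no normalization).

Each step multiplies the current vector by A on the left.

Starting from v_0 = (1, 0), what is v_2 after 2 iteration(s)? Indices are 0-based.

v_2 = (1, 10)

v_0 = (1, 0).
v_1 = A·v_0 = (12, 10).
v_2 = A·v_1 = (1, 10).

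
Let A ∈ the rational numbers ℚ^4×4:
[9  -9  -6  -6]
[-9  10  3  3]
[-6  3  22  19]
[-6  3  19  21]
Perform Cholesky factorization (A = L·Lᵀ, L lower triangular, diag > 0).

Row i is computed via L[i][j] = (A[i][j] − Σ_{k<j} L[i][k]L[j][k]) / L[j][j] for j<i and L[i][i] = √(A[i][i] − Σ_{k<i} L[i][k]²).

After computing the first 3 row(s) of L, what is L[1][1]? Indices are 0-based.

L[1][1] = 1

Step 1: L[0][0] = √(9) = 3.
  L[1][0] = (-9) / L[0][0] = -3.
Step 2: L[1][1] = √(1) = 1.
  L[2][0] = (-6) / L[0][0] = -2.
  L[2][1] = (-3) / L[1][1] = -3.
Step 3: L[2][2] = √(9) = 3.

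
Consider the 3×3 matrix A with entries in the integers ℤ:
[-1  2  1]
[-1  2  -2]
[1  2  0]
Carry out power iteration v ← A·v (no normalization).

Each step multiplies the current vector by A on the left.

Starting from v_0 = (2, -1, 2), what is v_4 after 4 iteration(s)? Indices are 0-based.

v_4 = (34, 160, 12)

v_0 = (2, -1, 2).
v_1 = A·v_0 = (-2, -8, 0).
v_2 = A·v_1 = (-14, -14, -18).
v_3 = A·v_2 = (-32, 22, -42).
v_4 = A·v_3 = (34, 160, 12).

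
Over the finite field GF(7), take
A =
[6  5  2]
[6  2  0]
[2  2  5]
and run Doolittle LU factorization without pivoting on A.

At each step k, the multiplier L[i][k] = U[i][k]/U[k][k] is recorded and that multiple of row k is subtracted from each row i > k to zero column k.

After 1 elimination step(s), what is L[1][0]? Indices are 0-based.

L[1][0] = 1

[col 0] pivot 6
  R1 -= 1*R0 → (0, 4, 5)  (L[1][0] := 1)
  R2 -= 5*R0 → (0, 5, 2)  (L[2][0] := 5)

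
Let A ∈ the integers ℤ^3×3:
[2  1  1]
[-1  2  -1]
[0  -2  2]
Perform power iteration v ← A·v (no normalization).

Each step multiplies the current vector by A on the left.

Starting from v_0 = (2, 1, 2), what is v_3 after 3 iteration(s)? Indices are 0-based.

v_3 = (23, -48, 42)

v_0 = (2, 1, 2).
v_1 = A·v_0 = (7, -2, 2).
v_2 = A·v_1 = (14, -13, 8).
v_3 = A·v_2 = (23, -48, 42).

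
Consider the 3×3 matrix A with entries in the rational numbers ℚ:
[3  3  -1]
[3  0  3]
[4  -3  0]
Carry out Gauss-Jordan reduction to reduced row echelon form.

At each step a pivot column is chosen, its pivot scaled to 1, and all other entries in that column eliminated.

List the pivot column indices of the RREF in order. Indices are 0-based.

step 1: normalize row 0 (÷3) = (1, 1, -1/3)
  row 1: subtract 3×row0 = (0, -3, 4)
  row 2: subtract 4×row0 = (0, -7, 4/3)
step 2: normalize row 1 (÷-3) = (0, 1, -4/3)
  row 0: subtract 1×row1 = (1, 0, 1)
  row 2: subtract -7×row1 = (0, 0, -8)
step 3: normalize row 2 (÷-8) = (0, 0, 1)
  row 0: subtract 1×row2 = (1, 0, 0)
  row 1: subtract -4/3×row2 = (0, 1, 0)

pivot columns: 0, 1, 2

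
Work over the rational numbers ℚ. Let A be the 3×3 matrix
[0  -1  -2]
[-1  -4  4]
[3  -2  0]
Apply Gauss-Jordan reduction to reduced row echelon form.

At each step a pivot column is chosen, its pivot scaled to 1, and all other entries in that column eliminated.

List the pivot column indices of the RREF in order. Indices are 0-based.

pivot columns: 0, 1, 2

pivot(0,0): swap R0↔R1
pivot(0,0)=-1: scale R0 → (1, 4, -4)
  clear (2,0): R2 −= (3)R0 → (0, -14, 12)
pivot(1,1)=-1: scale R1 → (0, 1, 2)
  clear (0,1): R0 −= (4)R1 → (1, 0, -12)
  clear (2,1): R2 −= (-14)R1 → (0, 0, 40)
pivot(2,2)=40: scale R2 → (0, 0, 1)
  clear (0,2): R0 −= (-12)R2 → (1, 0, 0)
  clear (1,2): R1 −= (2)R2 → (0, 1, 0)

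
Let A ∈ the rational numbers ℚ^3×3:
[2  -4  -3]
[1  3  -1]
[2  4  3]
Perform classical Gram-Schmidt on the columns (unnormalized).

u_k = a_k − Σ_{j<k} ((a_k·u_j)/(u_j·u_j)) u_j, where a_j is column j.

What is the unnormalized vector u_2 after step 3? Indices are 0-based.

u_2 = (-13/45, -104/45, 13/9)

Step 1: u_0 = a_0 = (2, 1, 2).
Step 2: u_1 = a_1 − (1/3)·u_0 = (-14/3, 8/3, 10/3).
Step 3: u_2 = a_2 − (-1/9)·u_0 − (8/15)·u_1 = (-13/45, -104/45, 13/9).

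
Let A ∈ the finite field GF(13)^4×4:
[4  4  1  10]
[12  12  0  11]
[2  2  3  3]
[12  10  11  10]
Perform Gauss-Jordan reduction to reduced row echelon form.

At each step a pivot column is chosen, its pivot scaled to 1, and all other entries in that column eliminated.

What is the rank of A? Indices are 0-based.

pivot(0,0)=4: scale R0 → (1, 1, 10, 9)
  clear (1,0): R1 −= (12)R0 → (0, 0, 10, 7)
  clear (2,0): R2 −= (2)R0 → (0, 0, 9, 11)
  clear (3,0): R3 −= (12)R0 → (0, 11, 8, 6)
pivot(1,1): swap R1↔R3
pivot(1,1)=11: scale R1 → (0, 1, 9, 10)
  clear (0,1): R0 −= (1)R1 → (1, 0, 1, 12)
pivot(2,2)=9: scale R2 → (0, 0, 1, 7)
  clear (0,2): R0 −= (1)R2 → (1, 0, 0, 5)
  clear (1,2): R1 −= (9)R2 → (0, 1, 0, 12)
  clear (3,2): R3 −= (10)R2 → (0, 0, 0, 2)
pivot(3,3)=2: scale R3 → (0, 0, 0, 1)
  clear (0,3): R0 −= (5)R3 → (1, 0, 0, 0)
  clear (1,3): R1 −= (12)R3 → (0, 1, 0, 0)
  clear (2,3): R2 −= (7)R3 → (0, 0, 1, 0)

rank = 4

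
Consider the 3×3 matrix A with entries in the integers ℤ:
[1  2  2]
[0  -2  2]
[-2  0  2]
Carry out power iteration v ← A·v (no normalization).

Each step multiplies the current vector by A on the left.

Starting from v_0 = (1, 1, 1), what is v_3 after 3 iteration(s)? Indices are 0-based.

v_0 = (1, 1, 1).
v_1 = A·v_0 = (5, 0, 0).
v_2 = A·v_1 = (5, 0, -10).
v_3 = A·v_2 = (-15, -20, -30).

v_3 = (-15, -20, -30)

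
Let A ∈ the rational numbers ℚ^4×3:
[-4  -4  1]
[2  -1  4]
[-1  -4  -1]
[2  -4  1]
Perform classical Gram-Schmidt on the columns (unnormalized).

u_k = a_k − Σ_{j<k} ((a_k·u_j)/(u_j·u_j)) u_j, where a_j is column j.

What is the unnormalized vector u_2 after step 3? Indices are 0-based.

Step 1: u_0 = a_0 = (-4, 2, -1, 2).
Step 2: u_1 = a_1 − (2/5)·u_0 = (-12/5, -9/5, -18/5, -24/5).
Step 3: u_2 = a_2 − (7/25)·u_0 − (-6/25)·u_1 = (193/125, 376/125, -198/125, -89/125).

u_2 = (193/125, 376/125, -198/125, -89/125)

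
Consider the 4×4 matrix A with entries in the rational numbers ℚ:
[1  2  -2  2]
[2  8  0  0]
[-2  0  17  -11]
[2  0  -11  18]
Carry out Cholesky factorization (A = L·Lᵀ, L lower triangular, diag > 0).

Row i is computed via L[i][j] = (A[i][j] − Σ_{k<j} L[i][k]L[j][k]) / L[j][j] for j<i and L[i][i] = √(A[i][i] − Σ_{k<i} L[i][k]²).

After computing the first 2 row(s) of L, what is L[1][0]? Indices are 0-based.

Step 1: L[0][0] = √(1) = 1.
  L[1][0] = (2) / L[0][0] = 2.
Step 2: L[1][1] = √(4) = 2.

L[1][0] = 2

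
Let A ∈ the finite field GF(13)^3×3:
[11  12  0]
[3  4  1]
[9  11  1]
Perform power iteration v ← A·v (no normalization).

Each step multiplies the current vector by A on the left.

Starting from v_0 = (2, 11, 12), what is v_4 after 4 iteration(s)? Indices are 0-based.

v_0 = (2, 11, 12).
v_1 = A·v_0 = (11, 10, 8).
v_2 = A·v_1 = (7, 3, 9).
v_3 = A·v_2 = (9, 3, 1).
v_4 = A·v_3 = (5, 1, 11).

v_4 = (5, 1, 11)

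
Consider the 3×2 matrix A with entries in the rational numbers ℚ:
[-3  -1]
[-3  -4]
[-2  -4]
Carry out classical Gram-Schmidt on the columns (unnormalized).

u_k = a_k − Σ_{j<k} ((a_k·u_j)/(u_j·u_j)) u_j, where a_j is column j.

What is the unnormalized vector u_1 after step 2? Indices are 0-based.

u_1 = (47/22, -19/22, -21/11)

Step 1: u_0 = a_0 = (-3, -3, -2).
Step 2: u_1 = a_1 − (23/22)·u_0 = (47/22, -19/22, -21/11).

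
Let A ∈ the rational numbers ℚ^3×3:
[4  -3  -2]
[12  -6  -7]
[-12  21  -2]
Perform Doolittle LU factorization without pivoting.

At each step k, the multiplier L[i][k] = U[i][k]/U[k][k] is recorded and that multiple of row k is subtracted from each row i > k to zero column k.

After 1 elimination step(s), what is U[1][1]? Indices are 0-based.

k=0: U[0][0]=4
  eliminate (1,0): mult=3, new row 1: (0, 3, -1); set L[1][0]=3
  eliminate (2,0): mult=-3, new row 2: (0, 12, -8); set L[2][0]=-3

U[1][1] = 3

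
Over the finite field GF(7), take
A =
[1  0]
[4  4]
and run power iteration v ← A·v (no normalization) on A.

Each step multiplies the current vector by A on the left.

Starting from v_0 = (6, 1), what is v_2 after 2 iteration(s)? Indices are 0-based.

v_0 = (6, 1).
v_1 = A·v_0 = (6, 0).
v_2 = A·v_1 = (6, 3).

v_2 = (6, 3)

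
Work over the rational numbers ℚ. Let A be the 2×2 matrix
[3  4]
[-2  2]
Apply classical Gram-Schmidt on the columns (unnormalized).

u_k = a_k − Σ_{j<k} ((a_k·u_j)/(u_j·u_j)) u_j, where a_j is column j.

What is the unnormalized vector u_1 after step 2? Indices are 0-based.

u_1 = (28/13, 42/13)

Step 1: u_0 = a_0 = (3, -2).
Step 2: u_1 = a_1 − (8/13)·u_0 = (28/13, 42/13).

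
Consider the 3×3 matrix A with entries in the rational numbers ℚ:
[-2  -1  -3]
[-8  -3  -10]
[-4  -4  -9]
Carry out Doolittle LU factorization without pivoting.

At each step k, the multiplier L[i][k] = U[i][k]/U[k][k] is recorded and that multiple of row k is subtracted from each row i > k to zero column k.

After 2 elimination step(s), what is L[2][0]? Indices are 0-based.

k=0: U[0][0]=-2
  eliminate (1,0): mult=4, new row 1: (0, 1, 2); set L[1][0]=4
  eliminate (2,0): mult=2, new row 2: (0, -2, -3); set L[2][0]=2
k=1: U[1][1]=1
  eliminate (2,1): mult=-2, new row 2: (0, 0, 1); set L[2][1]=-2

L[2][0] = 2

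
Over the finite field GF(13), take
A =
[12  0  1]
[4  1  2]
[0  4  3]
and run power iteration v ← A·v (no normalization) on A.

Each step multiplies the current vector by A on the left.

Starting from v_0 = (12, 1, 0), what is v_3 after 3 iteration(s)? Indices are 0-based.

v_3 = (10, 8, 10)

v_0 = (12, 1, 0).
v_1 = A·v_0 = (1, 10, 4).
v_2 = A·v_1 = (3, 9, 0).
v_3 = A·v_2 = (10, 8, 10).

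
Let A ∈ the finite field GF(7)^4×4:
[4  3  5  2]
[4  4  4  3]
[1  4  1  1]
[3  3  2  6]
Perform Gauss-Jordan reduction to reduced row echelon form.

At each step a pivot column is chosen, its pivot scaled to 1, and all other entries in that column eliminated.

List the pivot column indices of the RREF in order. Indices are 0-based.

pivot columns: 0, 1, 2, 3

pivot(0,0)=4: scale R0 → (1, 6, 3, 4)
  clear (1,0): R1 −= (4)R0 → (0, 1, 6, 1)
  clear (2,0): R2 −= (1)R0 → (0, 5, 5, 4)
  clear (3,0): R3 −= (3)R0 → (0, 6, 0, 1)
pivot(1,1)=1: scale R1 → (0, 1, 6, 1)
  clear (0,1): R0 −= (6)R1 → (1, 0, 2, 5)
  clear (2,1): R2 −= (5)R1 → (0, 0, 3, 6)
  clear (3,1): R3 −= (6)R1 → (0, 0, 6, 2)
pivot(2,2)=3: scale R2 → (0, 0, 1, 2)
  clear (0,2): R0 −= (2)R2 → (1, 0, 0, 1)
  clear (1,2): R1 −= (6)R2 → (0, 1, 0, 3)
  clear (3,2): R3 −= (6)R2 → (0, 0, 0, 4)
pivot(3,3)=4: scale R3 → (0, 0, 0, 1)
  clear (0,3): R0 −= (1)R3 → (1, 0, 0, 0)
  clear (1,3): R1 −= (3)R3 → (0, 1, 0, 0)
  clear (2,3): R2 −= (2)R3 → (0, 0, 1, 0)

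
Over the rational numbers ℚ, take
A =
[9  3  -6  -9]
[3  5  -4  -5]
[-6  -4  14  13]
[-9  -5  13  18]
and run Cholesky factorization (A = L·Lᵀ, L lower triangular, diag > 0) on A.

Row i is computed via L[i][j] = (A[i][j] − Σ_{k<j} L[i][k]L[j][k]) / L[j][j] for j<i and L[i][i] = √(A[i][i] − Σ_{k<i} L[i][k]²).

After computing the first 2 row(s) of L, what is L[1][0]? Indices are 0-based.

L[1][0] = 1

Step 1: L[0][0] = √(9) = 3.
  L[1][0] = (3) / L[0][0] = 1.
Step 2: L[1][1] = √(4) = 2.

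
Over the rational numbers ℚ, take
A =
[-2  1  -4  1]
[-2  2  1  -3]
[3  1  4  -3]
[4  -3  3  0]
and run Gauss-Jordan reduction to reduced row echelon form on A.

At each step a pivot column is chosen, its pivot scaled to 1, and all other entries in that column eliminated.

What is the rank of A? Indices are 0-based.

step 1: normalize row 0 (÷-2) = (1, -1/2, 2, -1/2)
  row 1: subtract -2×row0 = (0, 1, 5, -4)
  row 2: subtract 3×row0 = (0, 5/2, -2, -3/2)
  row 3: subtract 4×row0 = (0, -1, -5, 2)
step 2: normalize row 1 (÷1) = (0, 1, 5, -4)
  row 0: subtract -1/2×row1 = (1, 0, 9/2, -5/2)
  row 2: subtract 5/2×row1 = (0, 0, -29/2, 17/2)
  row 3: subtract -1×row1 = (0, 0, 0, -2)
step 3: normalize row 2 (÷-29/2) = (0, 0, 1, -17/29)
  row 0: subtract 9/2×row2 = (1, 0, 0, 4/29)
  row 1: subtract 5×row2 = (0, 1, 0, -31/29)
step 4: normalize row 3 (÷-2) = (0, 0, 0, 1)
  row 0: subtract 4/29×row3 = (1, 0, 0, 0)
  row 1: subtract -31/29×row3 = (0, 1, 0, 0)
  row 2: subtract -17/29×row3 = (0, 0, 1, 0)

rank = 4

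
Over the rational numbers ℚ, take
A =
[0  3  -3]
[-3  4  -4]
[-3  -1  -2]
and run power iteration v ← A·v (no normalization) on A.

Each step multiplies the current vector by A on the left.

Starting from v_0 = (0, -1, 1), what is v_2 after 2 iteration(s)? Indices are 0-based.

v_0 = (0, -1, 1).
v_1 = A·v_0 = (-6, -8, -1).
v_2 = A·v_1 = (-21, -10, 28).

v_2 = (-21, -10, 28)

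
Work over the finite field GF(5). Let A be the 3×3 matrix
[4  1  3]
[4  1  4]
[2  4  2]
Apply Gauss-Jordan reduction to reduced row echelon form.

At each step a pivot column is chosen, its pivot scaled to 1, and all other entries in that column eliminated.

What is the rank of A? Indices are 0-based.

pivot(0,0)=4: scale R0 → (1, 4, 2)
  clear (1,0): R1 −= (4)R0 → (0, 0, 1)
  clear (2,0): R2 −= (2)R0 → (0, 1, 3)
pivot(1,1): swap R1↔R2
pivot(1,1)=1: scale R1 → (0, 1, 3)
  clear (0,1): R0 −= (4)R1 → (1, 0, 0)
pivot(2,2)=1: scale R2 → (0, 0, 1)
  clear (1,2): R1 −= (3)R2 → (0, 1, 0)

rank = 3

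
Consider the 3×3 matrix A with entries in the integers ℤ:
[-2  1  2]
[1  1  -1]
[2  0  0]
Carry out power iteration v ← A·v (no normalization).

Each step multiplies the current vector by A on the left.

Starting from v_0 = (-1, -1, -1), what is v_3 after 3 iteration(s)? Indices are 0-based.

v_0 = (-1, -1, -1).
v_1 = A·v_0 = (-1, -1, -2).
v_2 = A·v_1 = (-3, 0, -2).
v_3 = A·v_2 = (2, -1, -6).

v_3 = (2, -1, -6)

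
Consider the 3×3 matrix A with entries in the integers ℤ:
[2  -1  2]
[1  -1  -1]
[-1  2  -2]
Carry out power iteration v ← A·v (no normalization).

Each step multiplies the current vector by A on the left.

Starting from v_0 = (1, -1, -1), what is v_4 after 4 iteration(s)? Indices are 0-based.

v_0 = (1, -1, -1).
v_1 = A·v_0 = (1, 3, -1).
v_2 = A·v_1 = (-3, -1, 7).
v_3 = A·v_2 = (9, -9, -13).
v_4 = A·v_3 = (1, 31, -1).

v_4 = (1, 31, -1)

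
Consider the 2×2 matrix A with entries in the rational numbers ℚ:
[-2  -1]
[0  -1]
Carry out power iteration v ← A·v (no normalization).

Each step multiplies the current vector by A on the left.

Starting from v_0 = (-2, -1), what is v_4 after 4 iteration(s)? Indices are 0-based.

v_0 = (-2, -1).
v_1 = A·v_0 = (5, 1).
v_2 = A·v_1 = (-11, -1).
v_3 = A·v_2 = (23, 1).
v_4 = A·v_3 = (-47, -1).

v_4 = (-47, -1)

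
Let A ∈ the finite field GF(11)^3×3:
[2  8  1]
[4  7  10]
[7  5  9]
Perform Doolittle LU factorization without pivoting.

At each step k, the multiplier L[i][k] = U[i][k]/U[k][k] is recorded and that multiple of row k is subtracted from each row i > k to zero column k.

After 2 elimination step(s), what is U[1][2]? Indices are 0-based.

U[1][2] = 8

Step 1: pivot at (0,0) is 2.
  row1 ← row1 − (2)·row0  ⇒  L[1][0]=2, U row1=(0, 2, 8)
  row2 ← row2 − (9)·row0  ⇒  L[2][0]=9, U row2=(0, 10, 0)
Step 2: pivot at (1,1) is 2.
  row2 ← row2 − (5)·row1  ⇒  L[2][1]=5, U row2=(0, 0, 4)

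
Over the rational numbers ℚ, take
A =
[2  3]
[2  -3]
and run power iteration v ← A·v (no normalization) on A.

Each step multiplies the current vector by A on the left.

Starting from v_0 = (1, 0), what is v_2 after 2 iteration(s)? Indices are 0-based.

v_2 = (10, -2)

v_0 = (1, 0).
v_1 = A·v_0 = (2, 2).
v_2 = A·v_1 = (10, -2).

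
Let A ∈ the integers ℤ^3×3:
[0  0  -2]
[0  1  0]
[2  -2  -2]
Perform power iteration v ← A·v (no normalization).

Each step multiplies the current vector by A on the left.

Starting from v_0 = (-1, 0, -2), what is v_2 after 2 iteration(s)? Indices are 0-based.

v_2 = (-4, 0, 4)

v_0 = (-1, 0, -2).
v_1 = A·v_0 = (4, 0, 2).
v_2 = A·v_1 = (-4, 0, 4).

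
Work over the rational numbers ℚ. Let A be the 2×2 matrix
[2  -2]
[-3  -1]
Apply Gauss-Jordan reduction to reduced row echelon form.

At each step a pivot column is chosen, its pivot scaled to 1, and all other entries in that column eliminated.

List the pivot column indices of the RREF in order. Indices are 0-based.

pivot columns: 0, 1

step 1: normalize row 0 (÷2) = (1, -1)
  row 1: subtract -3×row0 = (0, -4)
step 2: normalize row 1 (÷-4) = (0, 1)
  row 0: subtract -1×row1 = (1, 0)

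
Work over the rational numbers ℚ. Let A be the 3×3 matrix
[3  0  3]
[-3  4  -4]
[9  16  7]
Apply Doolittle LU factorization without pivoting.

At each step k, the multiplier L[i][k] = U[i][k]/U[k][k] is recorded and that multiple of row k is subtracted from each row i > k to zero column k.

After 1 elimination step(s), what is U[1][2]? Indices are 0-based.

U[1][2] = -1

k=0: U[0][0]=3
  eliminate (1,0): mult=-1, new row 1: (0, 4, -1); set L[1][0]=-1
  eliminate (2,0): mult=3, new row 2: (0, 16, -2); set L[2][0]=3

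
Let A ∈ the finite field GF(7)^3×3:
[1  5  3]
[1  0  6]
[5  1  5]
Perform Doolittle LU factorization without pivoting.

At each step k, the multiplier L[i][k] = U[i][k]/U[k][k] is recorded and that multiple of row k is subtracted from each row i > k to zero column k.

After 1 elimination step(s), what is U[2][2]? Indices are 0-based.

Step 1: pivot at (0,0) is 1.
  row1 ← row1 − (1)·row0  ⇒  L[1][0]=1, U row1=(0, 2, 3)
  row2 ← row2 − (5)·row0  ⇒  L[2][0]=5, U row2=(0, 4, 4)

U[2][2] = 4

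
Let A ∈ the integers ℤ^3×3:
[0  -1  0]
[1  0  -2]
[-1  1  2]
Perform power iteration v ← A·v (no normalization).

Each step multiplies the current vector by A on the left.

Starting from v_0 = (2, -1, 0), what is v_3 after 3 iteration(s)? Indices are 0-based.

v_0 = (2, -1, 0).
v_1 = A·v_0 = (1, 2, -3).
v_2 = A·v_1 = (-2, 7, -5).
v_3 = A·v_2 = (-7, 8, -1).

v_3 = (-7, 8, -1)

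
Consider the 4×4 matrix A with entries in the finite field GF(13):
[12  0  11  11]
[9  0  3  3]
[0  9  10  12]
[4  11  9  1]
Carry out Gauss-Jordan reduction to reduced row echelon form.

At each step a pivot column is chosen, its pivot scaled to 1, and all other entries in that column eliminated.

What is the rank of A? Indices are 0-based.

pivot(0,0)=12: scale R0 → (1, 0, 2, 2)
  clear (1,0): R1 −= (9)R0 → (0, 0, 11, 11)
  clear (3,0): R3 −= (4)R0 → (0, 11, 1, 6)
pivot(1,1): swap R1↔R2
pivot(1,1)=9: scale R1 → (0, 1, 4, 10)
  clear (3,1): R3 −= (11)R1 → (0, 0, 9, 0)
pivot(2,2)=11: scale R2 → (0, 0, 1, 1)
  clear (0,2): R0 −= (2)R2 → (1, 0, 0, 0)
  clear (1,2): R1 −= (4)R2 → (0, 1, 0, 6)
  clear (3,2): R3 −= (9)R2 → (0, 0, 0, 4)
pivot(3,3)=4: scale R3 → (0, 0, 0, 1)
  clear (1,3): R1 −= (6)R3 → (0, 1, 0, 0)
  clear (2,3): R2 −= (1)R3 → (0, 0, 1, 0)

rank = 4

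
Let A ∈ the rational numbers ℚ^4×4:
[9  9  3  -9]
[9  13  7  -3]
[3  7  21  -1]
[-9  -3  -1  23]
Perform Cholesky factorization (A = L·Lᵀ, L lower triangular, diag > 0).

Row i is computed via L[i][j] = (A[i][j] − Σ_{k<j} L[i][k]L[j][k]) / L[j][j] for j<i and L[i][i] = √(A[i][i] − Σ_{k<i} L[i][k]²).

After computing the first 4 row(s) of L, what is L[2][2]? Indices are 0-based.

Step 1: L[0][0] = √(9) = 3.
  L[1][0] = (9) / L[0][0] = 3.
Step 2: L[1][1] = √(4) = 2.
  L[2][0] = (3) / L[0][0] = 1.
  L[2][1] = (4) / L[1][1] = 2.
Step 3: L[2][2] = √(16) = 4.
  L[3][0] = (-9) / L[0][0] = -3.
  L[3][1] = (6) / L[1][1] = 3.
  L[3][2] = (-4) / L[2][2] = -1.
Step 4: L[3][3] = √(4) = 2.

L[2][2] = 4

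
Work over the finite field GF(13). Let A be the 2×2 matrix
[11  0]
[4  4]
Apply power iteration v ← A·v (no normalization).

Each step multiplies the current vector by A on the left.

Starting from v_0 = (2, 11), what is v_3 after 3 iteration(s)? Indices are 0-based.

v_0 = (2, 11).
v_1 = A·v_0 = (9, 0).
v_2 = A·v_1 = (8, 10).
v_3 = A·v_2 = (10, 7).

v_3 = (10, 7)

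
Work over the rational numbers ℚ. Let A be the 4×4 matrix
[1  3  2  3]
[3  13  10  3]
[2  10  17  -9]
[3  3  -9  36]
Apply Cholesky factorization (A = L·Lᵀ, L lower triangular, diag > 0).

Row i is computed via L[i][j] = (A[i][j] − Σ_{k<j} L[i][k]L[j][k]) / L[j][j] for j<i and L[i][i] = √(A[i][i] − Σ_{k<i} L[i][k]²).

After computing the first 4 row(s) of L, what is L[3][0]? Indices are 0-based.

L[3][0] = 3

Step 1: L[0][0] = √(1) = 1.
  L[1][0] = (3) / L[0][0] = 3.
Step 2: L[1][1] = √(4) = 2.
  L[2][0] = (2) / L[0][0] = 2.
  L[2][1] = (4) / L[1][1] = 2.
Step 3: L[2][2] = √(9) = 3.
  L[3][0] = (3) / L[0][0] = 3.
  L[3][1] = (-6) / L[1][1] = -3.
  L[3][2] = (-9) / L[2][2] = -3.
Step 4: L[3][3] = √(9) = 3.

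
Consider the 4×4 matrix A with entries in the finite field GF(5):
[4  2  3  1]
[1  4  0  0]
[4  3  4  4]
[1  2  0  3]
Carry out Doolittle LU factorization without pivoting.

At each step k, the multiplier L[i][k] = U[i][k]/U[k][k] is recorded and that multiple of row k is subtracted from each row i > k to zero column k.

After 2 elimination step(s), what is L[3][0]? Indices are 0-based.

k=0: U[0][0]=4
  eliminate (1,0): mult=4, new row 1: (0, 1, 3, 1); set L[1][0]=4
  eliminate (2,0): mult=1, new row 2: (0, 1, 1, 3); set L[2][0]=1
  eliminate (3,0): mult=4, new row 3: (0, 4, 3, 4); set L[3][0]=4
k=1: U[1][1]=1
  eliminate (2,1): mult=1, new row 2: (0, 0, 3, 2); set L[2][1]=1
  eliminate (3,1): mult=4, new row 3: (0, 0, 1, 0); set L[3][1]=4

L[3][0] = 4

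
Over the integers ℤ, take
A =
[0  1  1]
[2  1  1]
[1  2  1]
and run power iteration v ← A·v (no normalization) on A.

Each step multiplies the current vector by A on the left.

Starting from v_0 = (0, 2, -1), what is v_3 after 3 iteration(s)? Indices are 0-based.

v_0 = (0, 2, -1).
v_1 = A·v_0 = (1, 1, 3).
v_2 = A·v_1 = (4, 6, 6).
v_3 = A·v_2 = (12, 20, 22).

v_3 = (12, 20, 22)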